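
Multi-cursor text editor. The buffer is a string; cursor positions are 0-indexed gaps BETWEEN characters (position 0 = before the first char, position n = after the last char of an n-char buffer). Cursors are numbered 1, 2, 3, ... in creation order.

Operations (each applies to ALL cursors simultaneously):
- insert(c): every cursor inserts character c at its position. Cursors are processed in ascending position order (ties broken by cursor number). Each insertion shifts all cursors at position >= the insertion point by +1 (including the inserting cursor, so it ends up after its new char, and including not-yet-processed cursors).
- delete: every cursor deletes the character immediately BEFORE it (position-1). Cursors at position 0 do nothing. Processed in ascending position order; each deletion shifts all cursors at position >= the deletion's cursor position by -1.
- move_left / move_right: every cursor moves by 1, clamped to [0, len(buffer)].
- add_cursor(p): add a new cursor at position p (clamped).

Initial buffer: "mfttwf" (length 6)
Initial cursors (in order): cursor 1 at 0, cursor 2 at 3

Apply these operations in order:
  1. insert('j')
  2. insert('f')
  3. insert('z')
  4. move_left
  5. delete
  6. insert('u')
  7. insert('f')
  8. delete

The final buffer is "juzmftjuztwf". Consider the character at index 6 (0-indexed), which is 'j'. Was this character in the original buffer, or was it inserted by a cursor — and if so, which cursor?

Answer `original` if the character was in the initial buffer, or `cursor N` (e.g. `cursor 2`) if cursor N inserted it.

Answer: cursor 2

Derivation:
After op 1 (insert('j')): buffer="jmftjtwf" (len 8), cursors c1@1 c2@5, authorship 1...2...
After op 2 (insert('f')): buffer="jfmftjftwf" (len 10), cursors c1@2 c2@7, authorship 11...22...
After op 3 (insert('z')): buffer="jfzmftjfztwf" (len 12), cursors c1@3 c2@9, authorship 111...222...
After op 4 (move_left): buffer="jfzmftjfztwf" (len 12), cursors c1@2 c2@8, authorship 111...222...
After op 5 (delete): buffer="jzmftjztwf" (len 10), cursors c1@1 c2@6, authorship 11...22...
After op 6 (insert('u')): buffer="juzmftjuztwf" (len 12), cursors c1@2 c2@8, authorship 111...222...
After op 7 (insert('f')): buffer="jufzmftjufztwf" (len 14), cursors c1@3 c2@10, authorship 1111...2222...
After op 8 (delete): buffer="juzmftjuztwf" (len 12), cursors c1@2 c2@8, authorship 111...222...
Authorship (.=original, N=cursor N): 1 1 1 . . . 2 2 2 . . .
Index 6: author = 2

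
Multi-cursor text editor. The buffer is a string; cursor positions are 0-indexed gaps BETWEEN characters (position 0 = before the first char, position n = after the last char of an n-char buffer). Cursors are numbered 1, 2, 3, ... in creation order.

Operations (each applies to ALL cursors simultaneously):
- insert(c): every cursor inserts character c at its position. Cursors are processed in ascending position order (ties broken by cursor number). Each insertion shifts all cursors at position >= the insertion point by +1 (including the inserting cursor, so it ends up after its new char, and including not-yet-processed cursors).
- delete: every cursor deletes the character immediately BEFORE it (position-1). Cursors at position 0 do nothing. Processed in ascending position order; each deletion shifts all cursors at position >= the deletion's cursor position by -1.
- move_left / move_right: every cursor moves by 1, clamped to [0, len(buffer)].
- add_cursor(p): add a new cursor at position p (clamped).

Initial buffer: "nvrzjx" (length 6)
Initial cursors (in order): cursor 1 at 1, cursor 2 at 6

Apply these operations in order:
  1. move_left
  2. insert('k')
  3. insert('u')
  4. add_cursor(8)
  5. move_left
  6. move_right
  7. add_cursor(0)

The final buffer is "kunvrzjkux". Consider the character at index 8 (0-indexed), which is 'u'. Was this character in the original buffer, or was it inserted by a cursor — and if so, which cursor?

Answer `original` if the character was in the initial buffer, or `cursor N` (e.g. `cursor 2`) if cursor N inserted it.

Answer: cursor 2

Derivation:
After op 1 (move_left): buffer="nvrzjx" (len 6), cursors c1@0 c2@5, authorship ......
After op 2 (insert('k')): buffer="knvrzjkx" (len 8), cursors c1@1 c2@7, authorship 1.....2.
After op 3 (insert('u')): buffer="kunvrzjkux" (len 10), cursors c1@2 c2@9, authorship 11.....22.
After op 4 (add_cursor(8)): buffer="kunvrzjkux" (len 10), cursors c1@2 c3@8 c2@9, authorship 11.....22.
After op 5 (move_left): buffer="kunvrzjkux" (len 10), cursors c1@1 c3@7 c2@8, authorship 11.....22.
After op 6 (move_right): buffer="kunvrzjkux" (len 10), cursors c1@2 c3@8 c2@9, authorship 11.....22.
After op 7 (add_cursor(0)): buffer="kunvrzjkux" (len 10), cursors c4@0 c1@2 c3@8 c2@9, authorship 11.....22.
Authorship (.=original, N=cursor N): 1 1 . . . . . 2 2 .
Index 8: author = 2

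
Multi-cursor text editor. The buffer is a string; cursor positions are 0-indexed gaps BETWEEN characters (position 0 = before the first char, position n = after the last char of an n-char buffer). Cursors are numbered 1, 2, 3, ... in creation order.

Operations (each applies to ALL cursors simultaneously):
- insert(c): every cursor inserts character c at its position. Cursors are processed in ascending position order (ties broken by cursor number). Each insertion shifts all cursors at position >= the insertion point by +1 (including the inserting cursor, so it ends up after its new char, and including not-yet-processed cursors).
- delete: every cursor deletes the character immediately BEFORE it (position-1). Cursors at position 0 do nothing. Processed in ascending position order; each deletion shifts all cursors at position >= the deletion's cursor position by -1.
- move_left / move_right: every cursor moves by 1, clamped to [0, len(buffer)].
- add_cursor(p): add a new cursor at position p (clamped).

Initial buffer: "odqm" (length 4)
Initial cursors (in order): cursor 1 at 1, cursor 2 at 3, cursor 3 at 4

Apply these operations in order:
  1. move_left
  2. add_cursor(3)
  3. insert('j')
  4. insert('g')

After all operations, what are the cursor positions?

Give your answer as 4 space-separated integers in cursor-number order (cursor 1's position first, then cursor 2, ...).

Answer: 2 6 11 11

Derivation:
After op 1 (move_left): buffer="odqm" (len 4), cursors c1@0 c2@2 c3@3, authorship ....
After op 2 (add_cursor(3)): buffer="odqm" (len 4), cursors c1@0 c2@2 c3@3 c4@3, authorship ....
After op 3 (insert('j')): buffer="jodjqjjm" (len 8), cursors c1@1 c2@4 c3@7 c4@7, authorship 1..2.34.
After op 4 (insert('g')): buffer="jgodjgqjjggm" (len 12), cursors c1@2 c2@6 c3@11 c4@11, authorship 11..22.3434.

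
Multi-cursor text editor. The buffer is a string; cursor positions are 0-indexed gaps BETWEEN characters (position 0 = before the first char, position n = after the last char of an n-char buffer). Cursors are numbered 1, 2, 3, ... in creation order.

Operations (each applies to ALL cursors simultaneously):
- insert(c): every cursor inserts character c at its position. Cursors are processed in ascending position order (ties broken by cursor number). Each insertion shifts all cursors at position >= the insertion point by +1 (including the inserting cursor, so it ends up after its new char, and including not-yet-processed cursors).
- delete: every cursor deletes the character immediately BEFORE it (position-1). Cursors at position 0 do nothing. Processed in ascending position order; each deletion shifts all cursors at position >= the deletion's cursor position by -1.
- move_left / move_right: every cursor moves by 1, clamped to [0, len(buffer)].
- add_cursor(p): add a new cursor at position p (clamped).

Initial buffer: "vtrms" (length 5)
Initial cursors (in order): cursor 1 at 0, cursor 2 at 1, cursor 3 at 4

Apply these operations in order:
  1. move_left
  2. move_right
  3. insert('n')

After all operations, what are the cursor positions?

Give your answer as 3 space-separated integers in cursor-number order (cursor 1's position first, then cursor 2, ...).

After op 1 (move_left): buffer="vtrms" (len 5), cursors c1@0 c2@0 c3@3, authorship .....
After op 2 (move_right): buffer="vtrms" (len 5), cursors c1@1 c2@1 c3@4, authorship .....
After op 3 (insert('n')): buffer="vnntrmns" (len 8), cursors c1@3 c2@3 c3@7, authorship .12...3.

Answer: 3 3 7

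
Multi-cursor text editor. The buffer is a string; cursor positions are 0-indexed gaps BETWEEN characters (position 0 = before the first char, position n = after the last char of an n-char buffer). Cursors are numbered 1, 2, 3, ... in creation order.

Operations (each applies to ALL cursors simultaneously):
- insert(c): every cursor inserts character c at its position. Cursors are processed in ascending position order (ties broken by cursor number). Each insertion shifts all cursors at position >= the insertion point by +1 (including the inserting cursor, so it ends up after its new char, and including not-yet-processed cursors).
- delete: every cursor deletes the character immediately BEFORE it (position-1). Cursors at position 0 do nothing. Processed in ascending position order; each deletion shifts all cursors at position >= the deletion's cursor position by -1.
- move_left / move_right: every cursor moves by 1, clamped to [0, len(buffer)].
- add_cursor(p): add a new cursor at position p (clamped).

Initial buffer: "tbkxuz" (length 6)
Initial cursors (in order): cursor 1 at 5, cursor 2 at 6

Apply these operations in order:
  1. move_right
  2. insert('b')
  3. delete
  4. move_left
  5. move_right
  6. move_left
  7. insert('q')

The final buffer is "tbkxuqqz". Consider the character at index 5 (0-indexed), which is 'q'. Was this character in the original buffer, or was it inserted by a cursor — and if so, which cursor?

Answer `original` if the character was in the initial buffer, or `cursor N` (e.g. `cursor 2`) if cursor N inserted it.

After op 1 (move_right): buffer="tbkxuz" (len 6), cursors c1@6 c2@6, authorship ......
After op 2 (insert('b')): buffer="tbkxuzbb" (len 8), cursors c1@8 c2@8, authorship ......12
After op 3 (delete): buffer="tbkxuz" (len 6), cursors c1@6 c2@6, authorship ......
After op 4 (move_left): buffer="tbkxuz" (len 6), cursors c1@5 c2@5, authorship ......
After op 5 (move_right): buffer="tbkxuz" (len 6), cursors c1@6 c2@6, authorship ......
After op 6 (move_left): buffer="tbkxuz" (len 6), cursors c1@5 c2@5, authorship ......
After op 7 (insert('q')): buffer="tbkxuqqz" (len 8), cursors c1@7 c2@7, authorship .....12.
Authorship (.=original, N=cursor N): . . . . . 1 2 .
Index 5: author = 1

Answer: cursor 1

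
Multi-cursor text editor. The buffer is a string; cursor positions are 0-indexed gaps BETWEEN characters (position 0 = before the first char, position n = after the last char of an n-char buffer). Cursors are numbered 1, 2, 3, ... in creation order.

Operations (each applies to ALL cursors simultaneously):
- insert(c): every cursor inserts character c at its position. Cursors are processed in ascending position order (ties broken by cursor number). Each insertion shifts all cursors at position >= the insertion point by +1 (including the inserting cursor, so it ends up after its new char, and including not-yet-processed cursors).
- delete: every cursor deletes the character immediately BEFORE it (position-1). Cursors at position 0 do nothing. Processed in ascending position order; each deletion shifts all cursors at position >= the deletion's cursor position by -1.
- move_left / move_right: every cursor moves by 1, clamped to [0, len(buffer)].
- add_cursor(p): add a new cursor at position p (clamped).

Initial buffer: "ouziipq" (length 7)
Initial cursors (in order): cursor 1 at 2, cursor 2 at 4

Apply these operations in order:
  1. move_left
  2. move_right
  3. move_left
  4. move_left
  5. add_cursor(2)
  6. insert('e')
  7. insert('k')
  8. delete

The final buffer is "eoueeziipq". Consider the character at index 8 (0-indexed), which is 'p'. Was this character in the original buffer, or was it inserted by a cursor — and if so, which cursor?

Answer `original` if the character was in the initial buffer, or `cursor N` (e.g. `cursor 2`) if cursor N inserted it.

Answer: original

Derivation:
After op 1 (move_left): buffer="ouziipq" (len 7), cursors c1@1 c2@3, authorship .......
After op 2 (move_right): buffer="ouziipq" (len 7), cursors c1@2 c2@4, authorship .......
After op 3 (move_left): buffer="ouziipq" (len 7), cursors c1@1 c2@3, authorship .......
After op 4 (move_left): buffer="ouziipq" (len 7), cursors c1@0 c2@2, authorship .......
After op 5 (add_cursor(2)): buffer="ouziipq" (len 7), cursors c1@0 c2@2 c3@2, authorship .......
After op 6 (insert('e')): buffer="eoueeziipq" (len 10), cursors c1@1 c2@5 c3@5, authorship 1..23.....
After op 7 (insert('k')): buffer="ekoueekkziipq" (len 13), cursors c1@2 c2@8 c3@8, authorship 11..2323.....
After op 8 (delete): buffer="eoueeziipq" (len 10), cursors c1@1 c2@5 c3@5, authorship 1..23.....
Authorship (.=original, N=cursor N): 1 . . 2 3 . . . . .
Index 8: author = original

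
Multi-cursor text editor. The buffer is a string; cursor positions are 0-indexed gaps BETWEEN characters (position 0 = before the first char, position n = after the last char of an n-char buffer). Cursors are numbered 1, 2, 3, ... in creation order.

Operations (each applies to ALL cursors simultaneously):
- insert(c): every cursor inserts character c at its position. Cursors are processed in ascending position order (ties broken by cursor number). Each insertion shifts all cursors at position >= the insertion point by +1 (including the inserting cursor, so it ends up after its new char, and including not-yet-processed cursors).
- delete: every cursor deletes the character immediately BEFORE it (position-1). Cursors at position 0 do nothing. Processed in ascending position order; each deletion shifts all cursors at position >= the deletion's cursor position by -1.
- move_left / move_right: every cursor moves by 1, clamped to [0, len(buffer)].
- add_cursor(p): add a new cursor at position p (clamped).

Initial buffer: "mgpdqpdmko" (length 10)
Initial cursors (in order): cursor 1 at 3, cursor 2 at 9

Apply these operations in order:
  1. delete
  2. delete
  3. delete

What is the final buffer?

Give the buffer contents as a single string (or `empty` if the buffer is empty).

After op 1 (delete): buffer="mgdqpdmo" (len 8), cursors c1@2 c2@7, authorship ........
After op 2 (delete): buffer="mdqpdo" (len 6), cursors c1@1 c2@5, authorship ......
After op 3 (delete): buffer="dqpo" (len 4), cursors c1@0 c2@3, authorship ....

Answer: dqpo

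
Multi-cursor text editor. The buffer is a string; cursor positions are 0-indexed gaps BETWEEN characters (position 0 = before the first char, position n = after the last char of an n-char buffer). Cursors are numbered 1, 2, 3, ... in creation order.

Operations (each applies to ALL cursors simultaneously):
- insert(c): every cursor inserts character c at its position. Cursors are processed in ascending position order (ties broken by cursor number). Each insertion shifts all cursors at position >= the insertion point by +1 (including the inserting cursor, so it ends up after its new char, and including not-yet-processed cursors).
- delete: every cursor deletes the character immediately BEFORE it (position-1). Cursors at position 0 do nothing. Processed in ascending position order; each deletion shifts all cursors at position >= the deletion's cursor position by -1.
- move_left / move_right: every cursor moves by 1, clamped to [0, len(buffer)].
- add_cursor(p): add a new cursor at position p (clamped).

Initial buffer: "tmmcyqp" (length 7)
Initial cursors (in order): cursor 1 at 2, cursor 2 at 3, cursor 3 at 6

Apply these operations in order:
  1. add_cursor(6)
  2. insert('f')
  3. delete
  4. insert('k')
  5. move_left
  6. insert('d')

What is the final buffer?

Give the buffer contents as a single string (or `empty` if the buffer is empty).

After op 1 (add_cursor(6)): buffer="tmmcyqp" (len 7), cursors c1@2 c2@3 c3@6 c4@6, authorship .......
After op 2 (insert('f')): buffer="tmfmfcyqffp" (len 11), cursors c1@3 c2@5 c3@10 c4@10, authorship ..1.2...34.
After op 3 (delete): buffer="tmmcyqp" (len 7), cursors c1@2 c2@3 c3@6 c4@6, authorship .......
After op 4 (insert('k')): buffer="tmkmkcyqkkp" (len 11), cursors c1@3 c2@5 c3@10 c4@10, authorship ..1.2...34.
After op 5 (move_left): buffer="tmkmkcyqkkp" (len 11), cursors c1@2 c2@4 c3@9 c4@9, authorship ..1.2...34.
After op 6 (insert('d')): buffer="tmdkmdkcyqkddkp" (len 15), cursors c1@3 c2@6 c3@13 c4@13, authorship ..11.22...3344.

Answer: tmdkmdkcyqkddkp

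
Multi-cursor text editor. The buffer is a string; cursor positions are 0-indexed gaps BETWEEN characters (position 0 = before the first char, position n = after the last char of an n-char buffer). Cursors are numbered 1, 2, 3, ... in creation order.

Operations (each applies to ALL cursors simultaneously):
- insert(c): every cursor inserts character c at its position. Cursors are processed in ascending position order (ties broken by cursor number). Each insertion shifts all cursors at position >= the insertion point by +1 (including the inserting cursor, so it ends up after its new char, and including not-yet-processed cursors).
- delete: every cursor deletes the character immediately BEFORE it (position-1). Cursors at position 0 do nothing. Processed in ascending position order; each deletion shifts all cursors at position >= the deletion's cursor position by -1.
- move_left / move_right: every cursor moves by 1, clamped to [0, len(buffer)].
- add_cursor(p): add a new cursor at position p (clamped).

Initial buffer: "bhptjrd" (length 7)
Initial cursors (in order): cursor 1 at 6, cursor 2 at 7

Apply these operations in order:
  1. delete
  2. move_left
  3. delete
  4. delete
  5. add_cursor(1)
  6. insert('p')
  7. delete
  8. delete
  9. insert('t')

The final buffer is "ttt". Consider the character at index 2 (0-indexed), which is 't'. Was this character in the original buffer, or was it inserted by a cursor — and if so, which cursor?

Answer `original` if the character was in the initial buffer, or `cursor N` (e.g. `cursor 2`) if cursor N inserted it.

Answer: cursor 3

Derivation:
After op 1 (delete): buffer="bhptj" (len 5), cursors c1@5 c2@5, authorship .....
After op 2 (move_left): buffer="bhptj" (len 5), cursors c1@4 c2@4, authorship .....
After op 3 (delete): buffer="bhj" (len 3), cursors c1@2 c2@2, authorship ...
After op 4 (delete): buffer="j" (len 1), cursors c1@0 c2@0, authorship .
After op 5 (add_cursor(1)): buffer="j" (len 1), cursors c1@0 c2@0 c3@1, authorship .
After op 6 (insert('p')): buffer="ppjp" (len 4), cursors c1@2 c2@2 c3@4, authorship 12.3
After op 7 (delete): buffer="j" (len 1), cursors c1@0 c2@0 c3@1, authorship .
After op 8 (delete): buffer="" (len 0), cursors c1@0 c2@0 c3@0, authorship 
After op 9 (insert('t')): buffer="ttt" (len 3), cursors c1@3 c2@3 c3@3, authorship 123
Authorship (.=original, N=cursor N): 1 2 3
Index 2: author = 3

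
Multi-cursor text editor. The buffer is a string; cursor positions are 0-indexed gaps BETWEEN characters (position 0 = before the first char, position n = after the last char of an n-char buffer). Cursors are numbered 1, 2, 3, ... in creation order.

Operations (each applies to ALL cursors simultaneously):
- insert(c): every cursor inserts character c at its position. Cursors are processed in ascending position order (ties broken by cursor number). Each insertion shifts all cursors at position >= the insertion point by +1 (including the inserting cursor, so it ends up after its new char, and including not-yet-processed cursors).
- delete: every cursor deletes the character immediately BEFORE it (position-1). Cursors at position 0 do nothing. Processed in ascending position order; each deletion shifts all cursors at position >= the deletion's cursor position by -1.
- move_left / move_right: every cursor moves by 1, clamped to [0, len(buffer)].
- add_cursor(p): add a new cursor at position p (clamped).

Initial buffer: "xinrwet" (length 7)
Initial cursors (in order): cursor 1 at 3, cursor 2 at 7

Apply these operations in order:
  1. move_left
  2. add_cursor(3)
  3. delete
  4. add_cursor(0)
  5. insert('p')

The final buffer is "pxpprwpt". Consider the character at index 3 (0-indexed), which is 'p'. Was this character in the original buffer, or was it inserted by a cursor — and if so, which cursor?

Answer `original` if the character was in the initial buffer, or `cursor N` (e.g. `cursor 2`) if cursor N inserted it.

After op 1 (move_left): buffer="xinrwet" (len 7), cursors c1@2 c2@6, authorship .......
After op 2 (add_cursor(3)): buffer="xinrwet" (len 7), cursors c1@2 c3@3 c2@6, authorship .......
After op 3 (delete): buffer="xrwt" (len 4), cursors c1@1 c3@1 c2@3, authorship ....
After op 4 (add_cursor(0)): buffer="xrwt" (len 4), cursors c4@0 c1@1 c3@1 c2@3, authorship ....
After op 5 (insert('p')): buffer="pxpprwpt" (len 8), cursors c4@1 c1@4 c3@4 c2@7, authorship 4.13..2.
Authorship (.=original, N=cursor N): 4 . 1 3 . . 2 .
Index 3: author = 3

Answer: cursor 3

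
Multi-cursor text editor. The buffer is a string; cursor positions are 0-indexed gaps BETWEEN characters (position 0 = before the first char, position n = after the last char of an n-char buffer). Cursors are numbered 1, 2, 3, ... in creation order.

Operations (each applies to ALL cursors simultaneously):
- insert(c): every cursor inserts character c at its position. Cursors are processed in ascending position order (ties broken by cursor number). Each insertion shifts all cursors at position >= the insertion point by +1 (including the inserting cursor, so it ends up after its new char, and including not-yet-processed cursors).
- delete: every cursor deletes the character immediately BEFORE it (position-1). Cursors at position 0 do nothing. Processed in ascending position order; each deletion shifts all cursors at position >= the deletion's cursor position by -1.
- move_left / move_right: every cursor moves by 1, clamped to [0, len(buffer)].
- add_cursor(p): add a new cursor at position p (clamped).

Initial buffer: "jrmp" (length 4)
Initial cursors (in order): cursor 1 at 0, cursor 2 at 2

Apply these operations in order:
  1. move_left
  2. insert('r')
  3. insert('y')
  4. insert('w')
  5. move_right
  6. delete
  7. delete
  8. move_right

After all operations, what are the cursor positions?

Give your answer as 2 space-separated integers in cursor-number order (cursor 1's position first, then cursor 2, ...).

After op 1 (move_left): buffer="jrmp" (len 4), cursors c1@0 c2@1, authorship ....
After op 2 (insert('r')): buffer="rjrrmp" (len 6), cursors c1@1 c2@3, authorship 1.2...
After op 3 (insert('y')): buffer="ryjryrmp" (len 8), cursors c1@2 c2@5, authorship 11.22...
After op 4 (insert('w')): buffer="rywjrywrmp" (len 10), cursors c1@3 c2@7, authorship 111.222...
After op 5 (move_right): buffer="rywjrywrmp" (len 10), cursors c1@4 c2@8, authorship 111.222...
After op 6 (delete): buffer="rywrywmp" (len 8), cursors c1@3 c2@6, authorship 111222..
After op 7 (delete): buffer="ryrymp" (len 6), cursors c1@2 c2@4, authorship 1122..
After op 8 (move_right): buffer="ryrymp" (len 6), cursors c1@3 c2@5, authorship 1122..

Answer: 3 5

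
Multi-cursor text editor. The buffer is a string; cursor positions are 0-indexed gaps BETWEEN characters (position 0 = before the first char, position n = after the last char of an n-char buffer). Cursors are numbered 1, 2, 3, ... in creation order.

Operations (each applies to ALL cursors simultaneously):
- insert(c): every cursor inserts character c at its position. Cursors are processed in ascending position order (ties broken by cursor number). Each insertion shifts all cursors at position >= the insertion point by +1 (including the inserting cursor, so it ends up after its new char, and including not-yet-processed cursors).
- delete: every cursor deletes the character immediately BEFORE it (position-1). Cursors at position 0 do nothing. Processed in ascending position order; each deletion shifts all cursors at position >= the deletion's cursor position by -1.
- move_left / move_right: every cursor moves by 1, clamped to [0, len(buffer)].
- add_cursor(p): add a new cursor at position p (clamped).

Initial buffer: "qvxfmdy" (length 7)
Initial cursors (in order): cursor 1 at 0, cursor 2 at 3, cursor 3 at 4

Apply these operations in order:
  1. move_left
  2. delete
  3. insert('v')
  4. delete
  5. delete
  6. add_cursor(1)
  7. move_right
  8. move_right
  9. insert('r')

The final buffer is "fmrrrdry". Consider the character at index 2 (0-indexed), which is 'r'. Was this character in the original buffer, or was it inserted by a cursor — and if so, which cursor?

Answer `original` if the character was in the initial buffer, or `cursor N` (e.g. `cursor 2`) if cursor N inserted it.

Answer: cursor 1

Derivation:
After op 1 (move_left): buffer="qvxfmdy" (len 7), cursors c1@0 c2@2 c3@3, authorship .......
After op 2 (delete): buffer="qfmdy" (len 5), cursors c1@0 c2@1 c3@1, authorship .....
After op 3 (insert('v')): buffer="vqvvfmdy" (len 8), cursors c1@1 c2@4 c3@4, authorship 1.23....
After op 4 (delete): buffer="qfmdy" (len 5), cursors c1@0 c2@1 c3@1, authorship .....
After op 5 (delete): buffer="fmdy" (len 4), cursors c1@0 c2@0 c3@0, authorship ....
After op 6 (add_cursor(1)): buffer="fmdy" (len 4), cursors c1@0 c2@0 c3@0 c4@1, authorship ....
After op 7 (move_right): buffer="fmdy" (len 4), cursors c1@1 c2@1 c3@1 c4@2, authorship ....
After op 8 (move_right): buffer="fmdy" (len 4), cursors c1@2 c2@2 c3@2 c4@3, authorship ....
After op 9 (insert('r')): buffer="fmrrrdry" (len 8), cursors c1@5 c2@5 c3@5 c4@7, authorship ..123.4.
Authorship (.=original, N=cursor N): . . 1 2 3 . 4 .
Index 2: author = 1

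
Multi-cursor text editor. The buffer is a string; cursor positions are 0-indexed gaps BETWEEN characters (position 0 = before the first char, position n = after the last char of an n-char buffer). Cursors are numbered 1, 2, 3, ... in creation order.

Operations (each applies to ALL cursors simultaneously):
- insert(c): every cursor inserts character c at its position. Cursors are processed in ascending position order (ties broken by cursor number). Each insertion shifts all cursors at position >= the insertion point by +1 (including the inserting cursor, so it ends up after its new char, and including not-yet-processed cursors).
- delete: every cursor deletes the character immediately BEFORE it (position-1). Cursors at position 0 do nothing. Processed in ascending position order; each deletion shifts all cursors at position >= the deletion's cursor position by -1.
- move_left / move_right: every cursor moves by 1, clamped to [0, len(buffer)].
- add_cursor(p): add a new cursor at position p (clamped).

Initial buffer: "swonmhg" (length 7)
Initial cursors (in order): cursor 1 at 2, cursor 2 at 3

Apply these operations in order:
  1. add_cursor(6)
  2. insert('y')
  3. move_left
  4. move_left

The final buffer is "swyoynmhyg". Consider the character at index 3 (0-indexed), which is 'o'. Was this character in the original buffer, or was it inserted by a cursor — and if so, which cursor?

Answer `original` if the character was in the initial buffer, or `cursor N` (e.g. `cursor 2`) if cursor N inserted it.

Answer: original

Derivation:
After op 1 (add_cursor(6)): buffer="swonmhg" (len 7), cursors c1@2 c2@3 c3@6, authorship .......
After op 2 (insert('y')): buffer="swyoynmhyg" (len 10), cursors c1@3 c2@5 c3@9, authorship ..1.2...3.
After op 3 (move_left): buffer="swyoynmhyg" (len 10), cursors c1@2 c2@4 c3@8, authorship ..1.2...3.
After op 4 (move_left): buffer="swyoynmhyg" (len 10), cursors c1@1 c2@3 c3@7, authorship ..1.2...3.
Authorship (.=original, N=cursor N): . . 1 . 2 . . . 3 .
Index 3: author = original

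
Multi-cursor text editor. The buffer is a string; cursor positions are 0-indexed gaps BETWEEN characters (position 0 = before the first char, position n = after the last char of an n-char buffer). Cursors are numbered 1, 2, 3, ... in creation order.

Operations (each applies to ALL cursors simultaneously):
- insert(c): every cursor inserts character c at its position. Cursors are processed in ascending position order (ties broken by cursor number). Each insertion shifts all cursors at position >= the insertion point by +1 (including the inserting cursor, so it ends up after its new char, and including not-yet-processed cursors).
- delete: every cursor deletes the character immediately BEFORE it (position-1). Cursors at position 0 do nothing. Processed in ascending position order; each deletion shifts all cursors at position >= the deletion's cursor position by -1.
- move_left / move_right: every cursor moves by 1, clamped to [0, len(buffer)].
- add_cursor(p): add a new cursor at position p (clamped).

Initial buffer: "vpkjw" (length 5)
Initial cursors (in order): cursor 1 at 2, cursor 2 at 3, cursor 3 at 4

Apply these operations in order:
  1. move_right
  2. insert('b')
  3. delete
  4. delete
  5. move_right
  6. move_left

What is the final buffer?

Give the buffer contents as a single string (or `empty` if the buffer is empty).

Answer: vp

Derivation:
After op 1 (move_right): buffer="vpkjw" (len 5), cursors c1@3 c2@4 c3@5, authorship .....
After op 2 (insert('b')): buffer="vpkbjbwb" (len 8), cursors c1@4 c2@6 c3@8, authorship ...1.2.3
After op 3 (delete): buffer="vpkjw" (len 5), cursors c1@3 c2@4 c3@5, authorship .....
After op 4 (delete): buffer="vp" (len 2), cursors c1@2 c2@2 c3@2, authorship ..
After op 5 (move_right): buffer="vp" (len 2), cursors c1@2 c2@2 c3@2, authorship ..
After op 6 (move_left): buffer="vp" (len 2), cursors c1@1 c2@1 c3@1, authorship ..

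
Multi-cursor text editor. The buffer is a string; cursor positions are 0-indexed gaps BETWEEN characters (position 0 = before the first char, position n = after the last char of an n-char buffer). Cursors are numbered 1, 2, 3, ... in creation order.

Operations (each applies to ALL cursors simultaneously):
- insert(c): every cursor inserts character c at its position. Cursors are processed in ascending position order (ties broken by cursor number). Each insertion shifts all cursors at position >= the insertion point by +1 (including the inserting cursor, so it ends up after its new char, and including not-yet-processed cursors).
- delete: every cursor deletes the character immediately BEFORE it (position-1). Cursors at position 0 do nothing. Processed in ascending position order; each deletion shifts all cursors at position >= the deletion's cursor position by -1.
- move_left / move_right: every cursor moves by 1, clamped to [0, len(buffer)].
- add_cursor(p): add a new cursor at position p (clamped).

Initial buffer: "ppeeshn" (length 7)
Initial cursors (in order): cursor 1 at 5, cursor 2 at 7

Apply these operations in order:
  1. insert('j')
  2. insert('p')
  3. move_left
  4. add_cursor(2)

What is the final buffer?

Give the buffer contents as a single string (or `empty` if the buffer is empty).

After op 1 (insert('j')): buffer="ppeesjhnj" (len 9), cursors c1@6 c2@9, authorship .....1..2
After op 2 (insert('p')): buffer="ppeesjphnjp" (len 11), cursors c1@7 c2@11, authorship .....11..22
After op 3 (move_left): buffer="ppeesjphnjp" (len 11), cursors c1@6 c2@10, authorship .....11..22
After op 4 (add_cursor(2)): buffer="ppeesjphnjp" (len 11), cursors c3@2 c1@6 c2@10, authorship .....11..22

Answer: ppeesjphnjp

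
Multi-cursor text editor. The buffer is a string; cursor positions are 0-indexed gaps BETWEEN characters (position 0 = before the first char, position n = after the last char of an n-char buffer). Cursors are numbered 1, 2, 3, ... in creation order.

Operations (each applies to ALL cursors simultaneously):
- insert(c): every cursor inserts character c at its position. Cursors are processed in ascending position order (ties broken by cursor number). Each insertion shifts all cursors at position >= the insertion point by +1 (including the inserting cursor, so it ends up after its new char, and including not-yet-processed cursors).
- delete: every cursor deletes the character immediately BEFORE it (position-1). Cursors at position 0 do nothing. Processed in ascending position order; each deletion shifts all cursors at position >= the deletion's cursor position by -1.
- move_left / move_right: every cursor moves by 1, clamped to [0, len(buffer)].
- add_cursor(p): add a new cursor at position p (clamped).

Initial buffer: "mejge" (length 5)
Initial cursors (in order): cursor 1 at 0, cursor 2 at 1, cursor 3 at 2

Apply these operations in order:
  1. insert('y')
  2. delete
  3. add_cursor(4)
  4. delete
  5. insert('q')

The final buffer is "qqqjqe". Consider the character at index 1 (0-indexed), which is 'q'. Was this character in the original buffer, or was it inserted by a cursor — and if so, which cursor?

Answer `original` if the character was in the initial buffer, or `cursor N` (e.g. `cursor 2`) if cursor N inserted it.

After op 1 (insert('y')): buffer="ymyeyjge" (len 8), cursors c1@1 c2@3 c3@5, authorship 1.2.3...
After op 2 (delete): buffer="mejge" (len 5), cursors c1@0 c2@1 c3@2, authorship .....
After op 3 (add_cursor(4)): buffer="mejge" (len 5), cursors c1@0 c2@1 c3@2 c4@4, authorship .....
After op 4 (delete): buffer="je" (len 2), cursors c1@0 c2@0 c3@0 c4@1, authorship ..
After op 5 (insert('q')): buffer="qqqjqe" (len 6), cursors c1@3 c2@3 c3@3 c4@5, authorship 123.4.
Authorship (.=original, N=cursor N): 1 2 3 . 4 .
Index 1: author = 2

Answer: cursor 2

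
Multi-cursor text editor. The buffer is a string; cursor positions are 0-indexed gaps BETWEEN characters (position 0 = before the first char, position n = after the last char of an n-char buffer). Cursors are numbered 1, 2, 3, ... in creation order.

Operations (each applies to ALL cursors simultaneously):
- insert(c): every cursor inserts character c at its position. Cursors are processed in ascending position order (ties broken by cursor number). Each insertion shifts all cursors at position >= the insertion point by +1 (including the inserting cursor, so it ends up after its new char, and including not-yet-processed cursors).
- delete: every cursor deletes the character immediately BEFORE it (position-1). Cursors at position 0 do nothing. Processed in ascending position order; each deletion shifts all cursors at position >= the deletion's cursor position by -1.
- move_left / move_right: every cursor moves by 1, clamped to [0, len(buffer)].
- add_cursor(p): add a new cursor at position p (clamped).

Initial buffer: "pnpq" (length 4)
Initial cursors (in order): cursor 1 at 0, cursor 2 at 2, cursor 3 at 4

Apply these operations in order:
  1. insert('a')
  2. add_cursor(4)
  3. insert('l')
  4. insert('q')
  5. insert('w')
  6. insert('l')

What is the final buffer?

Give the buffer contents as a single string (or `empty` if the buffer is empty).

After op 1 (insert('a')): buffer="apnapqa" (len 7), cursors c1@1 c2@4 c3@7, authorship 1..2..3
After op 2 (add_cursor(4)): buffer="apnapqa" (len 7), cursors c1@1 c2@4 c4@4 c3@7, authorship 1..2..3
After op 3 (insert('l')): buffer="alpnallpqal" (len 11), cursors c1@2 c2@7 c4@7 c3@11, authorship 11..224..33
After op 4 (insert('q')): buffer="alqpnallqqpqalq" (len 15), cursors c1@3 c2@10 c4@10 c3@15, authorship 111..22424..333
After op 5 (insert('w')): buffer="alqwpnallqqwwpqalqw" (len 19), cursors c1@4 c2@13 c4@13 c3@19, authorship 1111..2242424..3333
After op 6 (insert('l')): buffer="alqwlpnallqqwwllpqalqwl" (len 23), cursors c1@5 c2@16 c4@16 c3@23, authorship 11111..224242424..33333

Answer: alqwlpnallqqwwllpqalqwl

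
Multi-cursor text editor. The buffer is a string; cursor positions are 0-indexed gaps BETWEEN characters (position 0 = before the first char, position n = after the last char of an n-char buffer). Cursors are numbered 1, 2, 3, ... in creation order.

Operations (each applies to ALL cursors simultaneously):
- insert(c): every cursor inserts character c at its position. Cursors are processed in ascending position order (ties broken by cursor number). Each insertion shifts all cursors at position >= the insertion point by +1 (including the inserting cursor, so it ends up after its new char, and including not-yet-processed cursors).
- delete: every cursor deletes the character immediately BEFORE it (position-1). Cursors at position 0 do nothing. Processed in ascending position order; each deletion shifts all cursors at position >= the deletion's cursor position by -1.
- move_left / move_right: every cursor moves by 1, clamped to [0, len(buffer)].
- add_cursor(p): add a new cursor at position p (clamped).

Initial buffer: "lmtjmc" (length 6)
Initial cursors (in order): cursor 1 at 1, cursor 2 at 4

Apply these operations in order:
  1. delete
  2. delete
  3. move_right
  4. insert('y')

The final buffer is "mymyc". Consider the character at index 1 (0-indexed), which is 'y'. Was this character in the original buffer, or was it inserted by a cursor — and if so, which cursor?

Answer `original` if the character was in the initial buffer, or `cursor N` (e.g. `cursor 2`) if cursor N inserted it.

Answer: cursor 1

Derivation:
After op 1 (delete): buffer="mtmc" (len 4), cursors c1@0 c2@2, authorship ....
After op 2 (delete): buffer="mmc" (len 3), cursors c1@0 c2@1, authorship ...
After op 3 (move_right): buffer="mmc" (len 3), cursors c1@1 c2@2, authorship ...
After op 4 (insert('y')): buffer="mymyc" (len 5), cursors c1@2 c2@4, authorship .1.2.
Authorship (.=original, N=cursor N): . 1 . 2 .
Index 1: author = 1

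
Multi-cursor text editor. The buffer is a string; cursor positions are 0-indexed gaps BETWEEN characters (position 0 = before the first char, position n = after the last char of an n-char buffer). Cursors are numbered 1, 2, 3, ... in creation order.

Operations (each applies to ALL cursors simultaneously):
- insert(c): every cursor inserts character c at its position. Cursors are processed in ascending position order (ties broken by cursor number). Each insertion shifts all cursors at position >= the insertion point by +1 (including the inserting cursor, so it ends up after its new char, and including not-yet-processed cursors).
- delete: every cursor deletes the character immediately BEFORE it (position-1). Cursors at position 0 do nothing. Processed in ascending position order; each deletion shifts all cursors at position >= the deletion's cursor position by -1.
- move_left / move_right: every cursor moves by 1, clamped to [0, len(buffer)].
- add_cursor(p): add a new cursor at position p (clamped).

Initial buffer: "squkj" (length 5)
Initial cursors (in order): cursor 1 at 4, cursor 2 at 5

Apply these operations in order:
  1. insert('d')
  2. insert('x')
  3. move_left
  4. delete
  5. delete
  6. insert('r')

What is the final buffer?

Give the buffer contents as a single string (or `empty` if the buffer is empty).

After op 1 (insert('d')): buffer="squkdjd" (len 7), cursors c1@5 c2@7, authorship ....1.2
After op 2 (insert('x')): buffer="squkdxjdx" (len 9), cursors c1@6 c2@9, authorship ....11.22
After op 3 (move_left): buffer="squkdxjdx" (len 9), cursors c1@5 c2@8, authorship ....11.22
After op 4 (delete): buffer="squkxjx" (len 7), cursors c1@4 c2@6, authorship ....1.2
After op 5 (delete): buffer="squxx" (len 5), cursors c1@3 c2@4, authorship ...12
After op 6 (insert('r')): buffer="squrxrx" (len 7), cursors c1@4 c2@6, authorship ...1122

Answer: squrxrx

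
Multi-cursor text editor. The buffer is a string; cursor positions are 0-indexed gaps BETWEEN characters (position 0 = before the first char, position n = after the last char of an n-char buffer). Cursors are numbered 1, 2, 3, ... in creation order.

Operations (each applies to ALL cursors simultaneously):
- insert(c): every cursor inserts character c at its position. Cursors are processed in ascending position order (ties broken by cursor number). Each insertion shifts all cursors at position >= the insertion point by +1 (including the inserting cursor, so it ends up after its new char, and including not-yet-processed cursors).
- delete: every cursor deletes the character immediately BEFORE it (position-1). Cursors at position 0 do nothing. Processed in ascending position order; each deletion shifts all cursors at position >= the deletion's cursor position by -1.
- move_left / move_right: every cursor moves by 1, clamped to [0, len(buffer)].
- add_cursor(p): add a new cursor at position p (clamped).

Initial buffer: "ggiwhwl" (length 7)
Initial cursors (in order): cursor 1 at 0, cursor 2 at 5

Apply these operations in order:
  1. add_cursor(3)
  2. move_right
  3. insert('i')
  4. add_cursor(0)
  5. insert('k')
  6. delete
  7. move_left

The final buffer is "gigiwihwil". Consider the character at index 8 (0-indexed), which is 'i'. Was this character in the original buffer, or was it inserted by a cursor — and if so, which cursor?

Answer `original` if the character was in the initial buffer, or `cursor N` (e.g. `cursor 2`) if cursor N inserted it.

After op 1 (add_cursor(3)): buffer="ggiwhwl" (len 7), cursors c1@0 c3@3 c2@5, authorship .......
After op 2 (move_right): buffer="ggiwhwl" (len 7), cursors c1@1 c3@4 c2@6, authorship .......
After op 3 (insert('i')): buffer="gigiwihwil" (len 10), cursors c1@2 c3@6 c2@9, authorship .1...3..2.
After op 4 (add_cursor(0)): buffer="gigiwihwil" (len 10), cursors c4@0 c1@2 c3@6 c2@9, authorship .1...3..2.
After op 5 (insert('k')): buffer="kgikgiwikhwikl" (len 14), cursors c4@1 c1@4 c3@9 c2@13, authorship 4.11...33..22.
After op 6 (delete): buffer="gigiwihwil" (len 10), cursors c4@0 c1@2 c3@6 c2@9, authorship .1...3..2.
After op 7 (move_left): buffer="gigiwihwil" (len 10), cursors c4@0 c1@1 c3@5 c2@8, authorship .1...3..2.
Authorship (.=original, N=cursor N): . 1 . . . 3 . . 2 .
Index 8: author = 2

Answer: cursor 2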